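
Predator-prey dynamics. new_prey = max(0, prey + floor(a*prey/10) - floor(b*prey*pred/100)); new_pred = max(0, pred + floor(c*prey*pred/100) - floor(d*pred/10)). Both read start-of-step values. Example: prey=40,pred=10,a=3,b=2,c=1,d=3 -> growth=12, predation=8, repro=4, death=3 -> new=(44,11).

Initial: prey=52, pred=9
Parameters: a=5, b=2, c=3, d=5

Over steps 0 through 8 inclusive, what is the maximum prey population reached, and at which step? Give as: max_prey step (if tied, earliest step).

Answer: 77 2

Derivation:
Step 1: prey: 52+26-9=69; pred: 9+14-4=19
Step 2: prey: 69+34-26=77; pred: 19+39-9=49
Step 3: prey: 77+38-75=40; pred: 49+113-24=138
Step 4: prey: 40+20-110=0; pred: 138+165-69=234
Step 5: prey: 0+0-0=0; pred: 234+0-117=117
Step 6: prey: 0+0-0=0; pred: 117+0-58=59
Step 7: prey: 0+0-0=0; pred: 59+0-29=30
Step 8: prey: 0+0-0=0; pred: 30+0-15=15
Max prey = 77 at step 2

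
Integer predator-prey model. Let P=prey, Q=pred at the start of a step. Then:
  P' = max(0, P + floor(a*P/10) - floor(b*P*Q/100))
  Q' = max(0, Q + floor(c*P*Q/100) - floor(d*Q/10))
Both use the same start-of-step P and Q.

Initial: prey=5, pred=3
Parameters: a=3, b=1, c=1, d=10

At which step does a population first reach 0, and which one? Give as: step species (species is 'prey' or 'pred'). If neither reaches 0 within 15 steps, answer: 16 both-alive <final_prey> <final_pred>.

Step 1: prey: 5+1-0=6; pred: 3+0-3=0
First extinction: pred at step 1

Answer: 1 pred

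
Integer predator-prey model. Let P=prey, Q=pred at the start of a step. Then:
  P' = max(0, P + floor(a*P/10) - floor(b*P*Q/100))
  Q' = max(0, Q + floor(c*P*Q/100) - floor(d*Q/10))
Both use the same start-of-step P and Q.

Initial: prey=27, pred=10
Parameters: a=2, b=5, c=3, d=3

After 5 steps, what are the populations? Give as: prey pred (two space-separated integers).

Answer: 1 10

Derivation:
Step 1: prey: 27+5-13=19; pred: 10+8-3=15
Step 2: prey: 19+3-14=8; pred: 15+8-4=19
Step 3: prey: 8+1-7=2; pred: 19+4-5=18
Step 4: prey: 2+0-1=1; pred: 18+1-5=14
Step 5: prey: 1+0-0=1; pred: 14+0-4=10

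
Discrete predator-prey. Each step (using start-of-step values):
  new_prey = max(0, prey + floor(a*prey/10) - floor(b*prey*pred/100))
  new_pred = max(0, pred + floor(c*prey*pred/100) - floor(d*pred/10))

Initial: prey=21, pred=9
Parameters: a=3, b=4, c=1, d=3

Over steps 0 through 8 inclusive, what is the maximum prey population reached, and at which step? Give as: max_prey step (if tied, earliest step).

Answer: 27 8

Derivation:
Step 1: prey: 21+6-7=20; pred: 9+1-2=8
Step 2: prey: 20+6-6=20; pred: 8+1-2=7
Step 3: prey: 20+6-5=21; pred: 7+1-2=6
Step 4: prey: 21+6-5=22; pred: 6+1-1=6
Step 5: prey: 22+6-5=23; pred: 6+1-1=6
Step 6: prey: 23+6-5=24; pred: 6+1-1=6
Step 7: prey: 24+7-5=26; pred: 6+1-1=6
Step 8: prey: 26+7-6=27; pred: 6+1-1=6
Max prey = 27 at step 8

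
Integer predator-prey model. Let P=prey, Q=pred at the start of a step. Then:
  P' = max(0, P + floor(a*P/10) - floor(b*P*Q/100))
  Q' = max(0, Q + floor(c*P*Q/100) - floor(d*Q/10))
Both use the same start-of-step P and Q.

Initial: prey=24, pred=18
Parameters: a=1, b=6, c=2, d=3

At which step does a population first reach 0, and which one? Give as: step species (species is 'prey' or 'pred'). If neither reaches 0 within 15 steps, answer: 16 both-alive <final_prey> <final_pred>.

Answer: 2 prey

Derivation:
Step 1: prey: 24+2-25=1; pred: 18+8-5=21
Step 2: prey: 1+0-1=0; pred: 21+0-6=15
First extinction: prey at step 2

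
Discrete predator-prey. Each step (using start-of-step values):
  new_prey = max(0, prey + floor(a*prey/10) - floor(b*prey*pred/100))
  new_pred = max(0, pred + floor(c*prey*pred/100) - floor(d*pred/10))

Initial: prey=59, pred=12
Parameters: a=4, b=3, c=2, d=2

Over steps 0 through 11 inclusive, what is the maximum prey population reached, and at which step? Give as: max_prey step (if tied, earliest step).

Answer: 61 1

Derivation:
Step 1: prey: 59+23-21=61; pred: 12+14-2=24
Step 2: prey: 61+24-43=42; pred: 24+29-4=49
Step 3: prey: 42+16-61=0; pred: 49+41-9=81
Step 4: prey: 0+0-0=0; pred: 81+0-16=65
Step 5: prey: 0+0-0=0; pred: 65+0-13=52
Step 6: prey: 0+0-0=0; pred: 52+0-10=42
Step 7: prey: 0+0-0=0; pred: 42+0-8=34
Step 8: prey: 0+0-0=0; pred: 34+0-6=28
Step 9: prey: 0+0-0=0; pred: 28+0-5=23
Step 10: prey: 0+0-0=0; pred: 23+0-4=19
Step 11: prey: 0+0-0=0; pred: 19+0-3=16
Max prey = 61 at step 1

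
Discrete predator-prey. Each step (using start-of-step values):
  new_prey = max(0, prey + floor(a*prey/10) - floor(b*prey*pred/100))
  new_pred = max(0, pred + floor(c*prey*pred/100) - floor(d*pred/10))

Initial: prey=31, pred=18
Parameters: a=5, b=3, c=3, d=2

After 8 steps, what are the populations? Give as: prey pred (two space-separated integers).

Step 1: prey: 31+15-16=30; pred: 18+16-3=31
Step 2: prey: 30+15-27=18; pred: 31+27-6=52
Step 3: prey: 18+9-28=0; pred: 52+28-10=70
Step 4: prey: 0+0-0=0; pred: 70+0-14=56
Step 5: prey: 0+0-0=0; pred: 56+0-11=45
Step 6: prey: 0+0-0=0; pred: 45+0-9=36
Step 7: prey: 0+0-0=0; pred: 36+0-7=29
Step 8: prey: 0+0-0=0; pred: 29+0-5=24

Answer: 0 24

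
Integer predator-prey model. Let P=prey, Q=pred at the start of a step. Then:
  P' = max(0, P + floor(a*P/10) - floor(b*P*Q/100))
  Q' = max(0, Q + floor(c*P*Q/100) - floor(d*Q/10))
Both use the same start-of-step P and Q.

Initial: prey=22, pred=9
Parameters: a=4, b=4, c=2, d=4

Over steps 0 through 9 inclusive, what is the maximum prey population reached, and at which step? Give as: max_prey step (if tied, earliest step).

Step 1: prey: 22+8-7=23; pred: 9+3-3=9
Step 2: prey: 23+9-8=24; pred: 9+4-3=10
Step 3: prey: 24+9-9=24; pred: 10+4-4=10
Step 4: prey: 24+9-9=24; pred: 10+4-4=10
Step 5: prey: 24+9-9=24; pred: 10+4-4=10
Step 6: prey: 24+9-9=24; pred: 10+4-4=10
Step 7: prey: 24+9-9=24; pred: 10+4-4=10
Step 8: prey: 24+9-9=24; pred: 10+4-4=10
Step 9: prey: 24+9-9=24; pred: 10+4-4=10
Max prey = 24 at step 2

Answer: 24 2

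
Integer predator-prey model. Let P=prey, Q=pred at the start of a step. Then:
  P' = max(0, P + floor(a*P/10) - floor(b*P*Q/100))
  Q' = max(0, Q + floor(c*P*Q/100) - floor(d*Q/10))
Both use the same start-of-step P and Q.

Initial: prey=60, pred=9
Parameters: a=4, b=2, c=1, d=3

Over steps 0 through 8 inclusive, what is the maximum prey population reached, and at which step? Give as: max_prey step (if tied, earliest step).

Step 1: prey: 60+24-10=74; pred: 9+5-2=12
Step 2: prey: 74+29-17=86; pred: 12+8-3=17
Step 3: prey: 86+34-29=91; pred: 17+14-5=26
Step 4: prey: 91+36-47=80; pred: 26+23-7=42
Step 5: prey: 80+32-67=45; pred: 42+33-12=63
Step 6: prey: 45+18-56=7; pred: 63+28-18=73
Step 7: prey: 7+2-10=0; pred: 73+5-21=57
Step 8: prey: 0+0-0=0; pred: 57+0-17=40
Max prey = 91 at step 3

Answer: 91 3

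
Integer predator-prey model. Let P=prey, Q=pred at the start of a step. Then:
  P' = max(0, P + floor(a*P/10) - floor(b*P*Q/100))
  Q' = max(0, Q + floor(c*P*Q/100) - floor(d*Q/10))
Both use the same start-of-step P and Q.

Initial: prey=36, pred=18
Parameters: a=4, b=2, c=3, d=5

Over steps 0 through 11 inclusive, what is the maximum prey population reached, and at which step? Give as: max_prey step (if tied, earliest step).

Answer: 38 1

Derivation:
Step 1: prey: 36+14-12=38; pred: 18+19-9=28
Step 2: prey: 38+15-21=32; pred: 28+31-14=45
Step 3: prey: 32+12-28=16; pred: 45+43-22=66
Step 4: prey: 16+6-21=1; pred: 66+31-33=64
Step 5: prey: 1+0-1=0; pred: 64+1-32=33
Step 6: prey: 0+0-0=0; pred: 33+0-16=17
Step 7: prey: 0+0-0=0; pred: 17+0-8=9
Step 8: prey: 0+0-0=0; pred: 9+0-4=5
Step 9: prey: 0+0-0=0; pred: 5+0-2=3
Step 10: prey: 0+0-0=0; pred: 3+0-1=2
Step 11: prey: 0+0-0=0; pred: 2+0-1=1
Max prey = 38 at step 1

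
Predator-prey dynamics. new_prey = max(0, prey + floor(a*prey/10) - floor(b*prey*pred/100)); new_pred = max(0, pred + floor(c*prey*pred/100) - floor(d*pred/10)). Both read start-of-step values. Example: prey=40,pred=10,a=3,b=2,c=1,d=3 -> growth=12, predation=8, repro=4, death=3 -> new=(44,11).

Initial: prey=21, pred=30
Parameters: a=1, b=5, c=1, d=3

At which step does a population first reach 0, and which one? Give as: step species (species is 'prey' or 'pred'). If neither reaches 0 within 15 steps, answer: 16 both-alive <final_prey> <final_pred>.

Step 1: prey: 21+2-31=0; pred: 30+6-9=27
First extinction: prey at step 1

Answer: 1 prey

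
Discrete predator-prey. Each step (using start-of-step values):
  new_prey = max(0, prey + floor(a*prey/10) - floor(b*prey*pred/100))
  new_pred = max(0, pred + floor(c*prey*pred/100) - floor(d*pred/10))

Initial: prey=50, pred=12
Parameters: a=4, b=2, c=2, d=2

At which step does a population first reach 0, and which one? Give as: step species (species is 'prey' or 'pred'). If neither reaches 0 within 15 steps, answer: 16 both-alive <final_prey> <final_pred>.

Step 1: prey: 50+20-12=58; pred: 12+12-2=22
Step 2: prey: 58+23-25=56; pred: 22+25-4=43
Step 3: prey: 56+22-48=30; pred: 43+48-8=83
Step 4: prey: 30+12-49=0; pred: 83+49-16=116
First extinction: prey at step 4

Answer: 4 prey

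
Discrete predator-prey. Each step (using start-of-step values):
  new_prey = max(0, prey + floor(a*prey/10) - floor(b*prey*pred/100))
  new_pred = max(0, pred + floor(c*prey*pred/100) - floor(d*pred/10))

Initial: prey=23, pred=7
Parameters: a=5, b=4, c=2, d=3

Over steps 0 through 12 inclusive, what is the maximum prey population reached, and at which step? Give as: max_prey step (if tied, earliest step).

Step 1: prey: 23+11-6=28; pred: 7+3-2=8
Step 2: prey: 28+14-8=34; pred: 8+4-2=10
Step 3: prey: 34+17-13=38; pred: 10+6-3=13
Step 4: prey: 38+19-19=38; pred: 13+9-3=19
Step 5: prey: 38+19-28=29; pred: 19+14-5=28
Step 6: prey: 29+14-32=11; pred: 28+16-8=36
Step 7: prey: 11+5-15=1; pred: 36+7-10=33
Step 8: prey: 1+0-1=0; pred: 33+0-9=24
Step 9: prey: 0+0-0=0; pred: 24+0-7=17
Step 10: prey: 0+0-0=0; pred: 17+0-5=12
Step 11: prey: 0+0-0=0; pred: 12+0-3=9
Step 12: prey: 0+0-0=0; pred: 9+0-2=7
Max prey = 38 at step 3

Answer: 38 3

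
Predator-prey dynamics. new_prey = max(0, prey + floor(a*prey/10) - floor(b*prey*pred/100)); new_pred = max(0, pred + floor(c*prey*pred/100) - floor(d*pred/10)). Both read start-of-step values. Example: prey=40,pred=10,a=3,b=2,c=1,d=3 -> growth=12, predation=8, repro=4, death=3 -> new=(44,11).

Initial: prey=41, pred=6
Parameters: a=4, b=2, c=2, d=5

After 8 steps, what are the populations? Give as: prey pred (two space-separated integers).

Answer: 0 31

Derivation:
Step 1: prey: 41+16-4=53; pred: 6+4-3=7
Step 2: prey: 53+21-7=67; pred: 7+7-3=11
Step 3: prey: 67+26-14=79; pred: 11+14-5=20
Step 4: prey: 79+31-31=79; pred: 20+31-10=41
Step 5: prey: 79+31-64=46; pred: 41+64-20=85
Step 6: prey: 46+18-78=0; pred: 85+78-42=121
Step 7: prey: 0+0-0=0; pred: 121+0-60=61
Step 8: prey: 0+0-0=0; pred: 61+0-30=31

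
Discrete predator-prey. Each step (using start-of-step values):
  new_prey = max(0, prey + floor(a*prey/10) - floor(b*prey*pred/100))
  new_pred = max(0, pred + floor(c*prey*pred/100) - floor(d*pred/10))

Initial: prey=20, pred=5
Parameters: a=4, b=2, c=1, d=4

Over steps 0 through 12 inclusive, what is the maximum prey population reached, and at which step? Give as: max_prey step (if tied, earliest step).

Step 1: prey: 20+8-2=26; pred: 5+1-2=4
Step 2: prey: 26+10-2=34; pred: 4+1-1=4
Step 3: prey: 34+13-2=45; pred: 4+1-1=4
Step 4: prey: 45+18-3=60; pred: 4+1-1=4
Step 5: prey: 60+24-4=80; pred: 4+2-1=5
Step 6: prey: 80+32-8=104; pred: 5+4-2=7
Step 7: prey: 104+41-14=131; pred: 7+7-2=12
Step 8: prey: 131+52-31=152; pred: 12+15-4=23
Step 9: prey: 152+60-69=143; pred: 23+34-9=48
Step 10: prey: 143+57-137=63; pred: 48+68-19=97
Step 11: prey: 63+25-122=0; pred: 97+61-38=120
Step 12: prey: 0+0-0=0; pred: 120+0-48=72
Max prey = 152 at step 8

Answer: 152 8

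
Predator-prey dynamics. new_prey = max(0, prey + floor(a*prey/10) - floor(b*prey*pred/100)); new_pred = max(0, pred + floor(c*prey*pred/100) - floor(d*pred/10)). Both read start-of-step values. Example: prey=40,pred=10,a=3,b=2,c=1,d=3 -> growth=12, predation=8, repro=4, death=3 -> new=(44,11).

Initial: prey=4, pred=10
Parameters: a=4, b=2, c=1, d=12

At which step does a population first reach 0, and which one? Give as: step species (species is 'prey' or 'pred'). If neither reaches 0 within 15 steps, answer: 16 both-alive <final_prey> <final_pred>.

Step 1: prey: 4+1-0=5; pred: 10+0-12=0
First extinction: pred at step 1

Answer: 1 pred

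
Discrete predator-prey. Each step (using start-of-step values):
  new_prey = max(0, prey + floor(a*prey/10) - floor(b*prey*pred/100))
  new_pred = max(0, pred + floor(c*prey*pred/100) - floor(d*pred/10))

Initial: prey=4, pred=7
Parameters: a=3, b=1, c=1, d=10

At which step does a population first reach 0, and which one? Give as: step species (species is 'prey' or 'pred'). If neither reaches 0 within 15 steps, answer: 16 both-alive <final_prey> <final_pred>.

Answer: 1 pred

Derivation:
Step 1: prey: 4+1-0=5; pred: 7+0-7=0
First extinction: pred at step 1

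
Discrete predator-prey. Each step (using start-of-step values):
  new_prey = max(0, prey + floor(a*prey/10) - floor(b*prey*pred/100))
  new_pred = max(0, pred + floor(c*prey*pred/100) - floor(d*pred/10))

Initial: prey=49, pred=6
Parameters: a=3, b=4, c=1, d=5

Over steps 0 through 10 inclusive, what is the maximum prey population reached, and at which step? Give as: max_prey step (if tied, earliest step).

Answer: 74 6

Derivation:
Step 1: prey: 49+14-11=52; pred: 6+2-3=5
Step 2: prey: 52+15-10=57; pred: 5+2-2=5
Step 3: prey: 57+17-11=63; pred: 5+2-2=5
Step 4: prey: 63+18-12=69; pred: 5+3-2=6
Step 5: prey: 69+20-16=73; pred: 6+4-3=7
Step 6: prey: 73+21-20=74; pred: 7+5-3=9
Step 7: prey: 74+22-26=70; pred: 9+6-4=11
Step 8: prey: 70+21-30=61; pred: 11+7-5=13
Step 9: prey: 61+18-31=48; pred: 13+7-6=14
Step 10: prey: 48+14-26=36; pred: 14+6-7=13
Max prey = 74 at step 6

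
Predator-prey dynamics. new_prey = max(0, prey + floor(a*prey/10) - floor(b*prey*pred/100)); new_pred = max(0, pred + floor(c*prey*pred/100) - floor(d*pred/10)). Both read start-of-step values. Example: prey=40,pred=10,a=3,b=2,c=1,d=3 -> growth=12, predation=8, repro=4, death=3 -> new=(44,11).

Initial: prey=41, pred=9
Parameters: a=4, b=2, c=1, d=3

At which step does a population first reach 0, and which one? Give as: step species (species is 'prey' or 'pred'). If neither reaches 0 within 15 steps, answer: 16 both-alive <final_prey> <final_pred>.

Step 1: prey: 41+16-7=50; pred: 9+3-2=10
Step 2: prey: 50+20-10=60; pred: 10+5-3=12
Step 3: prey: 60+24-14=70; pred: 12+7-3=16
Step 4: prey: 70+28-22=76; pred: 16+11-4=23
Step 5: prey: 76+30-34=72; pred: 23+17-6=34
Step 6: prey: 72+28-48=52; pred: 34+24-10=48
Step 7: prey: 52+20-49=23; pred: 48+24-14=58
Step 8: prey: 23+9-26=6; pred: 58+13-17=54
Step 9: prey: 6+2-6=2; pred: 54+3-16=41
Step 10: prey: 2+0-1=1; pred: 41+0-12=29
Step 11: prey: 1+0-0=1; pred: 29+0-8=21
Step 12: prey: 1+0-0=1; pred: 21+0-6=15
Step 13: prey: 1+0-0=1; pred: 15+0-4=11
Step 14: prey: 1+0-0=1; pred: 11+0-3=8
Step 15: prey: 1+0-0=1; pred: 8+0-2=6
No extinction within 15 steps

Answer: 16 both-alive 1 6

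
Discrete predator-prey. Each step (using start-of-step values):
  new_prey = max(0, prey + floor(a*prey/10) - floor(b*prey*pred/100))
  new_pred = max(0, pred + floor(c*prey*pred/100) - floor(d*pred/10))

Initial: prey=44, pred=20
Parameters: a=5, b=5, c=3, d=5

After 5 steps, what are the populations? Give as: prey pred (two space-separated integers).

Step 1: prey: 44+22-44=22; pred: 20+26-10=36
Step 2: prey: 22+11-39=0; pred: 36+23-18=41
Step 3: prey: 0+0-0=0; pred: 41+0-20=21
Step 4: prey: 0+0-0=0; pred: 21+0-10=11
Step 5: prey: 0+0-0=0; pred: 11+0-5=6

Answer: 0 6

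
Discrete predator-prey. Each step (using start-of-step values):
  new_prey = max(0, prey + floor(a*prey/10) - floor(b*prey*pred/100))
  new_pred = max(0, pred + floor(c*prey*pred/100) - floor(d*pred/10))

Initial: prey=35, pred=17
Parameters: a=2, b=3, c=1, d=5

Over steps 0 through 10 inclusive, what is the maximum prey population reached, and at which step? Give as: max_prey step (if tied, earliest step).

Step 1: prey: 35+7-17=25; pred: 17+5-8=14
Step 2: prey: 25+5-10=20; pred: 14+3-7=10
Step 3: prey: 20+4-6=18; pred: 10+2-5=7
Step 4: prey: 18+3-3=18; pred: 7+1-3=5
Step 5: prey: 18+3-2=19; pred: 5+0-2=3
Step 6: prey: 19+3-1=21; pred: 3+0-1=2
Step 7: prey: 21+4-1=24; pred: 2+0-1=1
Step 8: prey: 24+4-0=28; pred: 1+0-0=1
Step 9: prey: 28+5-0=33; pred: 1+0-0=1
Step 10: prey: 33+6-0=39; pred: 1+0-0=1
Max prey = 39 at step 10

Answer: 39 10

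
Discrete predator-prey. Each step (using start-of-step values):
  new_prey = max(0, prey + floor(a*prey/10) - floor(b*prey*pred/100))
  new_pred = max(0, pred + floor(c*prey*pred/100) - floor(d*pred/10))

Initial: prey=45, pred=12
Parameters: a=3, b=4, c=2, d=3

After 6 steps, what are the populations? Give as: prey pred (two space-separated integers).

Answer: 1 12

Derivation:
Step 1: prey: 45+13-21=37; pred: 12+10-3=19
Step 2: prey: 37+11-28=20; pred: 19+14-5=28
Step 3: prey: 20+6-22=4; pred: 28+11-8=31
Step 4: prey: 4+1-4=1; pred: 31+2-9=24
Step 5: prey: 1+0-0=1; pred: 24+0-7=17
Step 6: prey: 1+0-0=1; pred: 17+0-5=12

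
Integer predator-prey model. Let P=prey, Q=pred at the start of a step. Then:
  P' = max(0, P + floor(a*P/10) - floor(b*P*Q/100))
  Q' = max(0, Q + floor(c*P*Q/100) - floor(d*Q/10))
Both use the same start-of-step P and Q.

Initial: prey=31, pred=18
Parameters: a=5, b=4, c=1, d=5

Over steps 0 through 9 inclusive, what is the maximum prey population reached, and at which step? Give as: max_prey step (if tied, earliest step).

Answer: 134 9

Derivation:
Step 1: prey: 31+15-22=24; pred: 18+5-9=14
Step 2: prey: 24+12-13=23; pred: 14+3-7=10
Step 3: prey: 23+11-9=25; pred: 10+2-5=7
Step 4: prey: 25+12-7=30; pred: 7+1-3=5
Step 5: prey: 30+15-6=39; pred: 5+1-2=4
Step 6: prey: 39+19-6=52; pred: 4+1-2=3
Step 7: prey: 52+26-6=72; pred: 3+1-1=3
Step 8: prey: 72+36-8=100; pred: 3+2-1=4
Step 9: prey: 100+50-16=134; pred: 4+4-2=6
Max prey = 134 at step 9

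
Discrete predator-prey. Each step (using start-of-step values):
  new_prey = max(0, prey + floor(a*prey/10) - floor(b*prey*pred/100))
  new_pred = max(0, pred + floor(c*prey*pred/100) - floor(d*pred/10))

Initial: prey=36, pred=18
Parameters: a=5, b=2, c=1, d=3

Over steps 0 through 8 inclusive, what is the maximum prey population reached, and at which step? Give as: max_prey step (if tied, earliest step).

Answer: 52 3

Derivation:
Step 1: prey: 36+18-12=42; pred: 18+6-5=19
Step 2: prey: 42+21-15=48; pred: 19+7-5=21
Step 3: prey: 48+24-20=52; pred: 21+10-6=25
Step 4: prey: 52+26-26=52; pred: 25+13-7=31
Step 5: prey: 52+26-32=46; pred: 31+16-9=38
Step 6: prey: 46+23-34=35; pred: 38+17-11=44
Step 7: prey: 35+17-30=22; pred: 44+15-13=46
Step 8: prey: 22+11-20=13; pred: 46+10-13=43
Max prey = 52 at step 3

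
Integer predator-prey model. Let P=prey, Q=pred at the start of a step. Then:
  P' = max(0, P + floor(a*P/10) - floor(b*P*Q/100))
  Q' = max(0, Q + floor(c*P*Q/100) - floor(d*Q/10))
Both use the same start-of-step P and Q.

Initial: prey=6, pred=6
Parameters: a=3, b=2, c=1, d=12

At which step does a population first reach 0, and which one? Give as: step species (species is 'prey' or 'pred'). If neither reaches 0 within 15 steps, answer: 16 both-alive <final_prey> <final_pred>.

Step 1: prey: 6+1-0=7; pred: 6+0-7=0
First extinction: pred at step 1

Answer: 1 pred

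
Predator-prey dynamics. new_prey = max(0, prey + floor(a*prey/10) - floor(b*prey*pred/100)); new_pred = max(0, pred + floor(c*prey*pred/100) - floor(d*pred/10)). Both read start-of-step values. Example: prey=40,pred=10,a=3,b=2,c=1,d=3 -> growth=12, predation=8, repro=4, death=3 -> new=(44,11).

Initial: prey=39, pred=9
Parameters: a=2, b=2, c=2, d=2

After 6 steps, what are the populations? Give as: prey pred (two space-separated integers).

Answer: 1 42

Derivation:
Step 1: prey: 39+7-7=39; pred: 9+7-1=15
Step 2: prey: 39+7-11=35; pred: 15+11-3=23
Step 3: prey: 35+7-16=26; pred: 23+16-4=35
Step 4: prey: 26+5-18=13; pred: 35+18-7=46
Step 5: prey: 13+2-11=4; pred: 46+11-9=48
Step 6: prey: 4+0-3=1; pred: 48+3-9=42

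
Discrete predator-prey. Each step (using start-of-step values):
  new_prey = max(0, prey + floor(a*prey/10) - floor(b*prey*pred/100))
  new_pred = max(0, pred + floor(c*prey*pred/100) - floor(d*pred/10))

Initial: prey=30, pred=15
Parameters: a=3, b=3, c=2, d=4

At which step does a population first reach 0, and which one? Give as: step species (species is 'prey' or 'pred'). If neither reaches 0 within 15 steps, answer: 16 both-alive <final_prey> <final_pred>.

Step 1: prey: 30+9-13=26; pred: 15+9-6=18
Step 2: prey: 26+7-14=19; pred: 18+9-7=20
Step 3: prey: 19+5-11=13; pred: 20+7-8=19
Step 4: prey: 13+3-7=9; pred: 19+4-7=16
Step 5: prey: 9+2-4=7; pred: 16+2-6=12
Step 6: prey: 7+2-2=7; pred: 12+1-4=9
Step 7: prey: 7+2-1=8; pred: 9+1-3=7
Step 8: prey: 8+2-1=9; pred: 7+1-2=6
Step 9: prey: 9+2-1=10; pred: 6+1-2=5
Step 10: prey: 10+3-1=12; pred: 5+1-2=4
Step 11: prey: 12+3-1=14; pred: 4+0-1=3
Step 12: prey: 14+4-1=17; pred: 3+0-1=2
Step 13: prey: 17+5-1=21; pred: 2+0-0=2
Step 14: prey: 21+6-1=26; pred: 2+0-0=2
Step 15: prey: 26+7-1=32; pred: 2+1-0=3
No extinction within 15 steps

Answer: 16 both-alive 32 3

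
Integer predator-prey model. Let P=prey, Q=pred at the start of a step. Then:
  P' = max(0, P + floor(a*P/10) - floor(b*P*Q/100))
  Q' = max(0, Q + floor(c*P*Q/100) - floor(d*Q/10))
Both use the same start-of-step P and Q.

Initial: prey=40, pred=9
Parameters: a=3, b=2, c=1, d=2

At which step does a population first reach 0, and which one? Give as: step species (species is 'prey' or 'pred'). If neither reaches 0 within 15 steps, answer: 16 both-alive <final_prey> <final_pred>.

Step 1: prey: 40+12-7=45; pred: 9+3-1=11
Step 2: prey: 45+13-9=49; pred: 11+4-2=13
Step 3: prey: 49+14-12=51; pred: 13+6-2=17
Step 4: prey: 51+15-17=49; pred: 17+8-3=22
Step 5: prey: 49+14-21=42; pred: 22+10-4=28
Step 6: prey: 42+12-23=31; pred: 28+11-5=34
Step 7: prey: 31+9-21=19; pred: 34+10-6=38
Step 8: prey: 19+5-14=10; pred: 38+7-7=38
Step 9: prey: 10+3-7=6; pred: 38+3-7=34
Step 10: prey: 6+1-4=3; pred: 34+2-6=30
Step 11: prey: 3+0-1=2; pred: 30+0-6=24
Step 12: prey: 2+0-0=2; pred: 24+0-4=20
Step 13: prey: 2+0-0=2; pred: 20+0-4=16
Step 14: prey: 2+0-0=2; pred: 16+0-3=13
Step 15: prey: 2+0-0=2; pred: 13+0-2=11
No extinction within 15 steps

Answer: 16 both-alive 2 11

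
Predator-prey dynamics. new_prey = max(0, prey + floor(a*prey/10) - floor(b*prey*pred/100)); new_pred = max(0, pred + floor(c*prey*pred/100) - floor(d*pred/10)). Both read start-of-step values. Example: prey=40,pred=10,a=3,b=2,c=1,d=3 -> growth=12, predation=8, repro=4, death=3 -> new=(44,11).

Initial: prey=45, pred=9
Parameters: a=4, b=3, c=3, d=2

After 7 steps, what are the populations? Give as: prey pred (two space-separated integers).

Answer: 0 40

Derivation:
Step 1: prey: 45+18-12=51; pred: 9+12-1=20
Step 2: prey: 51+20-30=41; pred: 20+30-4=46
Step 3: prey: 41+16-56=1; pred: 46+56-9=93
Step 4: prey: 1+0-2=0; pred: 93+2-18=77
Step 5: prey: 0+0-0=0; pred: 77+0-15=62
Step 6: prey: 0+0-0=0; pred: 62+0-12=50
Step 7: prey: 0+0-0=0; pred: 50+0-10=40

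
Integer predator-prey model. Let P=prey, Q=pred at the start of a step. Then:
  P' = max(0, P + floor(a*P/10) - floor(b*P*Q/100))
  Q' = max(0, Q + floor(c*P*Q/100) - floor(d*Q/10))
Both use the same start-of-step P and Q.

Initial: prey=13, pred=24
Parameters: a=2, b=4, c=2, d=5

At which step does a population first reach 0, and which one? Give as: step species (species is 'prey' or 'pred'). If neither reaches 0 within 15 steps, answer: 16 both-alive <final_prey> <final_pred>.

Step 1: prey: 13+2-12=3; pred: 24+6-12=18
Step 2: prey: 3+0-2=1; pred: 18+1-9=10
Step 3: prey: 1+0-0=1; pred: 10+0-5=5
Step 4: prey: 1+0-0=1; pred: 5+0-2=3
Step 5: prey: 1+0-0=1; pred: 3+0-1=2
Step 6: prey: 1+0-0=1; pred: 2+0-1=1
Step 7: prey: 1+0-0=1; pred: 1+0-0=1
Steps 8-15: state stable at prey=1, pred=1 (no change)
No extinction within 15 steps

Answer: 16 both-alive 1 1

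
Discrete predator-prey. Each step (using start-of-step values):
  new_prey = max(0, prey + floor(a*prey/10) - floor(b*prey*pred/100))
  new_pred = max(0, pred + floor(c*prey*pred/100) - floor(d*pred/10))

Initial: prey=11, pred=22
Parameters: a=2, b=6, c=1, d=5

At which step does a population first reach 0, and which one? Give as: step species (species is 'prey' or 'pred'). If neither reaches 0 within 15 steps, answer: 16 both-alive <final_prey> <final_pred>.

Answer: 1 prey

Derivation:
Step 1: prey: 11+2-14=0; pred: 22+2-11=13
First extinction: prey at step 1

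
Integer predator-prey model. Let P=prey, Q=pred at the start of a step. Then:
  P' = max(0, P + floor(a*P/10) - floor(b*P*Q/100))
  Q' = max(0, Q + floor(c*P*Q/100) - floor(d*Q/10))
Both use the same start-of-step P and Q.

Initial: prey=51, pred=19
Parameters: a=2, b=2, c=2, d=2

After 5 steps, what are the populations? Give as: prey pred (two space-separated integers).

Answer: 0 47

Derivation:
Step 1: prey: 51+10-19=42; pred: 19+19-3=35
Step 2: prey: 42+8-29=21; pred: 35+29-7=57
Step 3: prey: 21+4-23=2; pred: 57+23-11=69
Step 4: prey: 2+0-2=0; pred: 69+2-13=58
Step 5: prey: 0+0-0=0; pred: 58+0-11=47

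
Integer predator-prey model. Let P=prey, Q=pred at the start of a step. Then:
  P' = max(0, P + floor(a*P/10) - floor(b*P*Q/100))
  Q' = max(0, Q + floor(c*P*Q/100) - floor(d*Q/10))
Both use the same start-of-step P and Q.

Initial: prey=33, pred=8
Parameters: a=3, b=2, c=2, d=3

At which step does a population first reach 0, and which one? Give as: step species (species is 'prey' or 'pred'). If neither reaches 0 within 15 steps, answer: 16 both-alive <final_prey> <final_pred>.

Step 1: prey: 33+9-5=37; pred: 8+5-2=11
Step 2: prey: 37+11-8=40; pred: 11+8-3=16
Step 3: prey: 40+12-12=40; pred: 16+12-4=24
Step 4: prey: 40+12-19=33; pred: 24+19-7=36
Step 5: prey: 33+9-23=19; pred: 36+23-10=49
Step 6: prey: 19+5-18=6; pred: 49+18-14=53
Step 7: prey: 6+1-6=1; pred: 53+6-15=44
Step 8: prey: 1+0-0=1; pred: 44+0-13=31
Step 9: prey: 1+0-0=1; pred: 31+0-9=22
Step 10: prey: 1+0-0=1; pred: 22+0-6=16
Step 11: prey: 1+0-0=1; pred: 16+0-4=12
Step 12: prey: 1+0-0=1; pred: 12+0-3=9
Step 13: prey: 1+0-0=1; pred: 9+0-2=7
Step 14: prey: 1+0-0=1; pred: 7+0-2=5
Step 15: prey: 1+0-0=1; pred: 5+0-1=4
No extinction within 15 steps

Answer: 16 both-alive 1 4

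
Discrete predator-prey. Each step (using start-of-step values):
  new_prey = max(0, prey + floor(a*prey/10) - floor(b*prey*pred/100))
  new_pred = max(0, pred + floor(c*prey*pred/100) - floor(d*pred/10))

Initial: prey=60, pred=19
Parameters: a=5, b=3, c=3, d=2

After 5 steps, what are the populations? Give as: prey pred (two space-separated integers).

Step 1: prey: 60+30-34=56; pred: 19+34-3=50
Step 2: prey: 56+28-84=0; pred: 50+84-10=124
Step 3: prey: 0+0-0=0; pred: 124+0-24=100
Step 4: prey: 0+0-0=0; pred: 100+0-20=80
Step 5: prey: 0+0-0=0; pred: 80+0-16=64

Answer: 0 64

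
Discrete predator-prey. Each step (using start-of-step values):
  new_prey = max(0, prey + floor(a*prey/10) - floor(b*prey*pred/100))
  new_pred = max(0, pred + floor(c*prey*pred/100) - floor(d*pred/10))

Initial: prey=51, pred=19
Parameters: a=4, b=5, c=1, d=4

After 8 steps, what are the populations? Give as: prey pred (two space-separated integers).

Step 1: prey: 51+20-48=23; pred: 19+9-7=21
Step 2: prey: 23+9-24=8; pred: 21+4-8=17
Step 3: prey: 8+3-6=5; pred: 17+1-6=12
Step 4: prey: 5+2-3=4; pred: 12+0-4=8
Step 5: prey: 4+1-1=4; pred: 8+0-3=5
Step 6: prey: 4+1-1=4; pred: 5+0-2=3
Step 7: prey: 4+1-0=5; pred: 3+0-1=2
Step 8: prey: 5+2-0=7; pred: 2+0-0=2

Answer: 7 2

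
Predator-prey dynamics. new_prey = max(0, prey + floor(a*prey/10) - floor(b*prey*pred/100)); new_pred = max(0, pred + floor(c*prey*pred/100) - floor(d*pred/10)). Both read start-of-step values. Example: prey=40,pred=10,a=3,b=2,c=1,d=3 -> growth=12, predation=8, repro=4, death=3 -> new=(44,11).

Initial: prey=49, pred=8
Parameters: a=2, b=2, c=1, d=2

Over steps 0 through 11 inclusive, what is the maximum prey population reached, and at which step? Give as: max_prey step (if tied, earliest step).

Step 1: prey: 49+9-7=51; pred: 8+3-1=10
Step 2: prey: 51+10-10=51; pred: 10+5-2=13
Step 3: prey: 51+10-13=48; pred: 13+6-2=17
Step 4: prey: 48+9-16=41; pred: 17+8-3=22
Step 5: prey: 41+8-18=31; pred: 22+9-4=27
Step 6: prey: 31+6-16=21; pred: 27+8-5=30
Step 7: prey: 21+4-12=13; pred: 30+6-6=30
Step 8: prey: 13+2-7=8; pred: 30+3-6=27
Step 9: prey: 8+1-4=5; pred: 27+2-5=24
Step 10: prey: 5+1-2=4; pred: 24+1-4=21
Step 11: prey: 4+0-1=3; pred: 21+0-4=17
Max prey = 51 at step 1

Answer: 51 1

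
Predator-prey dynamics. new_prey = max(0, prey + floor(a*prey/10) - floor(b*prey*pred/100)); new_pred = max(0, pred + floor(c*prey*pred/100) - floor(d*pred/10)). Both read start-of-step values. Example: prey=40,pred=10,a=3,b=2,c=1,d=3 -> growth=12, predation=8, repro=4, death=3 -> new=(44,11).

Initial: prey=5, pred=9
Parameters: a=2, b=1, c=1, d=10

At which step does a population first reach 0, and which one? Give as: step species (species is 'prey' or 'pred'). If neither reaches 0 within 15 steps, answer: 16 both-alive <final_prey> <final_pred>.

Step 1: prey: 5+1-0=6; pred: 9+0-9=0
First extinction: pred at step 1

Answer: 1 pred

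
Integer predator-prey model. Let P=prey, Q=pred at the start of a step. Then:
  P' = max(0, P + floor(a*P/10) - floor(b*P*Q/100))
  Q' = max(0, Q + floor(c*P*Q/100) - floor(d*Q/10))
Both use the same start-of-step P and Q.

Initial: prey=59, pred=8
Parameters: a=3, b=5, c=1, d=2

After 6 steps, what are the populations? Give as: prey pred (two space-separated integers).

Step 1: prey: 59+17-23=53; pred: 8+4-1=11
Step 2: prey: 53+15-29=39; pred: 11+5-2=14
Step 3: prey: 39+11-27=23; pred: 14+5-2=17
Step 4: prey: 23+6-19=10; pred: 17+3-3=17
Step 5: prey: 10+3-8=5; pred: 17+1-3=15
Step 6: prey: 5+1-3=3; pred: 15+0-3=12

Answer: 3 12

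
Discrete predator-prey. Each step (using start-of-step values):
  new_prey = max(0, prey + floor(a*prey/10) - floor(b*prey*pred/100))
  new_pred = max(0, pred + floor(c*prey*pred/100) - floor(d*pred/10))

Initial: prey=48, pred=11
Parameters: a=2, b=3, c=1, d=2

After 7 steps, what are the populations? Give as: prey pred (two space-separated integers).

Step 1: prey: 48+9-15=42; pred: 11+5-2=14
Step 2: prey: 42+8-17=33; pred: 14+5-2=17
Step 3: prey: 33+6-16=23; pred: 17+5-3=19
Step 4: prey: 23+4-13=14; pred: 19+4-3=20
Step 5: prey: 14+2-8=8; pred: 20+2-4=18
Step 6: prey: 8+1-4=5; pred: 18+1-3=16
Step 7: prey: 5+1-2=4; pred: 16+0-3=13

Answer: 4 13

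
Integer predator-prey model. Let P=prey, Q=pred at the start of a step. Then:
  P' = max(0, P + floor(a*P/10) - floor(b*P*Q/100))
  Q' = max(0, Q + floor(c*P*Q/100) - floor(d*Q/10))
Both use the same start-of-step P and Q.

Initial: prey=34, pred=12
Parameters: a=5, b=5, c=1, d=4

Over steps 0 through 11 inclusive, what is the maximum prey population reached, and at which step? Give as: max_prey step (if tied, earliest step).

Answer: 61 11

Derivation:
Step 1: prey: 34+17-20=31; pred: 12+4-4=12
Step 2: prey: 31+15-18=28; pred: 12+3-4=11
Step 3: prey: 28+14-15=27; pred: 11+3-4=10
Step 4: prey: 27+13-13=27; pred: 10+2-4=8
Step 5: prey: 27+13-10=30; pred: 8+2-3=7
Step 6: prey: 30+15-10=35; pred: 7+2-2=7
Step 7: prey: 35+17-12=40; pred: 7+2-2=7
Step 8: prey: 40+20-14=46; pred: 7+2-2=7
Step 9: prey: 46+23-16=53; pred: 7+3-2=8
Step 10: prey: 53+26-21=58; pred: 8+4-3=9
Step 11: prey: 58+29-26=61; pred: 9+5-3=11
Max prey = 61 at step 11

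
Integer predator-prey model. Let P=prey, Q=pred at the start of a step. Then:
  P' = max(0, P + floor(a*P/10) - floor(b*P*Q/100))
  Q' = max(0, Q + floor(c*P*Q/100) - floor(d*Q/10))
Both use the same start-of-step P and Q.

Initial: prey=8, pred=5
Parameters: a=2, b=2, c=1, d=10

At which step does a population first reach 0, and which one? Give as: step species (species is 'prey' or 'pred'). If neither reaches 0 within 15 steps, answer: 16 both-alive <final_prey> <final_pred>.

Step 1: prey: 8+1-0=9; pred: 5+0-5=0
First extinction: pred at step 1

Answer: 1 pred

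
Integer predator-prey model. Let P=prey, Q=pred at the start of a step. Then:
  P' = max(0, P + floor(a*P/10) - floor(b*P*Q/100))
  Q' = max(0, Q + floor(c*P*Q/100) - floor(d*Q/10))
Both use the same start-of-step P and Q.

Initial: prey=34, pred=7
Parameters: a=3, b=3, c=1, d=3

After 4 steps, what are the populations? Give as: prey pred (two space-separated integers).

Step 1: prey: 34+10-7=37; pred: 7+2-2=7
Step 2: prey: 37+11-7=41; pred: 7+2-2=7
Step 3: prey: 41+12-8=45; pred: 7+2-2=7
Step 4: prey: 45+13-9=49; pred: 7+3-2=8

Answer: 49 8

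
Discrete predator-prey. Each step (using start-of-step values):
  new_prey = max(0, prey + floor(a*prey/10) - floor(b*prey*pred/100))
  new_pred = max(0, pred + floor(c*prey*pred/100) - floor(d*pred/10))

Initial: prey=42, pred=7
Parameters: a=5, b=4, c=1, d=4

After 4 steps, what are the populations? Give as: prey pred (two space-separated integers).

Answer: 84 13

Derivation:
Step 1: prey: 42+21-11=52; pred: 7+2-2=7
Step 2: prey: 52+26-14=64; pred: 7+3-2=8
Step 3: prey: 64+32-20=76; pred: 8+5-3=10
Step 4: prey: 76+38-30=84; pred: 10+7-4=13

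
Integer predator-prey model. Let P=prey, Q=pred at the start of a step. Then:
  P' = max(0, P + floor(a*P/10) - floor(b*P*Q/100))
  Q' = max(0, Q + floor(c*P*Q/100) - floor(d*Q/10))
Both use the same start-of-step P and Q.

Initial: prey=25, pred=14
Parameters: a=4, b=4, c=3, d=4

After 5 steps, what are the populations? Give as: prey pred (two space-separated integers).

Step 1: prey: 25+10-14=21; pred: 14+10-5=19
Step 2: prey: 21+8-15=14; pred: 19+11-7=23
Step 3: prey: 14+5-12=7; pred: 23+9-9=23
Step 4: prey: 7+2-6=3; pred: 23+4-9=18
Step 5: prey: 3+1-2=2; pred: 18+1-7=12

Answer: 2 12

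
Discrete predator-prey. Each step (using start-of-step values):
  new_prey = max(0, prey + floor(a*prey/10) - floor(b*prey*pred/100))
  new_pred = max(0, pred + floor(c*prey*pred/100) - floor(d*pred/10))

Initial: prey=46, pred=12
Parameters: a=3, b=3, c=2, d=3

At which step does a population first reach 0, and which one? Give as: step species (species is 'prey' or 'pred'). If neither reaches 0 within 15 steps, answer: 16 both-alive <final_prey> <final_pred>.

Step 1: prey: 46+13-16=43; pred: 12+11-3=20
Step 2: prey: 43+12-25=30; pred: 20+17-6=31
Step 3: prey: 30+9-27=12; pred: 31+18-9=40
Step 4: prey: 12+3-14=1; pred: 40+9-12=37
Step 5: prey: 1+0-1=0; pred: 37+0-11=26
First extinction: prey at step 5

Answer: 5 prey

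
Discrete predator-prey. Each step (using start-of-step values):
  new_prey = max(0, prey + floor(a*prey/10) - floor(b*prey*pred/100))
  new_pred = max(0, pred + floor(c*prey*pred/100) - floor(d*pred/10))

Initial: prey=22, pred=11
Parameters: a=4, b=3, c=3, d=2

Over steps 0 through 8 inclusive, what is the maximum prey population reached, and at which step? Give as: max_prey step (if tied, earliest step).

Answer: 23 1

Derivation:
Step 1: prey: 22+8-7=23; pred: 11+7-2=16
Step 2: prey: 23+9-11=21; pred: 16+11-3=24
Step 3: prey: 21+8-15=14; pred: 24+15-4=35
Step 4: prey: 14+5-14=5; pred: 35+14-7=42
Step 5: prey: 5+2-6=1; pred: 42+6-8=40
Step 6: prey: 1+0-1=0; pred: 40+1-8=33
Step 7: prey: 0+0-0=0; pred: 33+0-6=27
Step 8: prey: 0+0-0=0; pred: 27+0-5=22
Max prey = 23 at step 1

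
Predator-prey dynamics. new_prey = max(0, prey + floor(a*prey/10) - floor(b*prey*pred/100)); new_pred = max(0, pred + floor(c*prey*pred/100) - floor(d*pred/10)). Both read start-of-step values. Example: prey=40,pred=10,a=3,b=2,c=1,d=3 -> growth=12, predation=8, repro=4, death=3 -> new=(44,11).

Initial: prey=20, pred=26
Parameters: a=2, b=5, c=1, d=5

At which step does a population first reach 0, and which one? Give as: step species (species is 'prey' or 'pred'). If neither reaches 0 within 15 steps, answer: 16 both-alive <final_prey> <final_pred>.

Answer: 1 prey

Derivation:
Step 1: prey: 20+4-26=0; pred: 26+5-13=18
First extinction: prey at step 1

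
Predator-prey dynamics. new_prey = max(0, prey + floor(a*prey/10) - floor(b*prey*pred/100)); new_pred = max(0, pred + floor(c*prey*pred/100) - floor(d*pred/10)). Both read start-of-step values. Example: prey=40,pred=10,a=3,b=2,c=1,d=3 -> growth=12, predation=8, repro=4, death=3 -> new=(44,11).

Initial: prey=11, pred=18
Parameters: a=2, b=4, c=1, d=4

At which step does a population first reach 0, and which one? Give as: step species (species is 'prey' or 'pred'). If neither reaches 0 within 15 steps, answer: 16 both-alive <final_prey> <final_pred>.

Step 1: prey: 11+2-7=6; pred: 18+1-7=12
Step 2: prey: 6+1-2=5; pred: 12+0-4=8
Step 3: prey: 5+1-1=5; pred: 8+0-3=5
Step 4: prey: 5+1-1=5; pred: 5+0-2=3
Step 5: prey: 5+1-0=6; pred: 3+0-1=2
Step 6: prey: 6+1-0=7; pred: 2+0-0=2
Step 7: prey: 7+1-0=8; pred: 2+0-0=2
Step 8: prey: 8+1-0=9; pred: 2+0-0=2
Step 9: prey: 9+1-0=10; pred: 2+0-0=2
Step 10: prey: 10+2-0=12; pred: 2+0-0=2
Step 11: prey: 12+2-0=14; pred: 2+0-0=2
Step 12: prey: 14+2-1=15; pred: 2+0-0=2
Step 13: prey: 15+3-1=17; pred: 2+0-0=2
Step 14: prey: 17+3-1=19; pred: 2+0-0=2
Step 15: prey: 19+3-1=21; pred: 2+0-0=2
No extinction within 15 steps

Answer: 16 both-alive 21 2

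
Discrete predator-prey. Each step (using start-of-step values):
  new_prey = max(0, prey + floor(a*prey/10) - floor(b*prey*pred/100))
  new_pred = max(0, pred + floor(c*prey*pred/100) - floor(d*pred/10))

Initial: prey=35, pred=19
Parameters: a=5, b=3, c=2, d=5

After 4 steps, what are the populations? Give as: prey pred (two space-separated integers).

Answer: 13 24

Derivation:
Step 1: prey: 35+17-19=33; pred: 19+13-9=23
Step 2: prey: 33+16-22=27; pred: 23+15-11=27
Step 3: prey: 27+13-21=19; pred: 27+14-13=28
Step 4: prey: 19+9-15=13; pred: 28+10-14=24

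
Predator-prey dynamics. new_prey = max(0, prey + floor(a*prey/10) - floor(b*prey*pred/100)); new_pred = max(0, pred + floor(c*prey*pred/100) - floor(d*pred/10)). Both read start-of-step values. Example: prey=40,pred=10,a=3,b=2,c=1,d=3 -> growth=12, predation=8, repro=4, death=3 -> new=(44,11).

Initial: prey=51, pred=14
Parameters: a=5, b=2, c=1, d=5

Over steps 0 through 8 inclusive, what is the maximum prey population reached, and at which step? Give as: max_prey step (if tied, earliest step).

Answer: 104 4

Derivation:
Step 1: prey: 51+25-14=62; pred: 14+7-7=14
Step 2: prey: 62+31-17=76; pred: 14+8-7=15
Step 3: prey: 76+38-22=92; pred: 15+11-7=19
Step 4: prey: 92+46-34=104; pred: 19+17-9=27
Step 5: prey: 104+52-56=100; pred: 27+28-13=42
Step 6: prey: 100+50-84=66; pred: 42+42-21=63
Step 7: prey: 66+33-83=16; pred: 63+41-31=73
Step 8: prey: 16+8-23=1; pred: 73+11-36=48
Max prey = 104 at step 4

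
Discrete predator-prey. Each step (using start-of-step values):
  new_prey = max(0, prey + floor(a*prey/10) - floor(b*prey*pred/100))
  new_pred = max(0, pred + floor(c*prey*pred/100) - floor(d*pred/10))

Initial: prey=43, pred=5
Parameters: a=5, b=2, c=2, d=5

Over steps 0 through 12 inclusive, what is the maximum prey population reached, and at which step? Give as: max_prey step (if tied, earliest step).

Answer: 104 3

Derivation:
Step 1: prey: 43+21-4=60; pred: 5+4-2=7
Step 2: prey: 60+30-8=82; pred: 7+8-3=12
Step 3: prey: 82+41-19=104; pred: 12+19-6=25
Step 4: prey: 104+52-52=104; pred: 25+52-12=65
Step 5: prey: 104+52-135=21; pred: 65+135-32=168
Step 6: prey: 21+10-70=0; pred: 168+70-84=154
Step 7: prey: 0+0-0=0; pred: 154+0-77=77
Step 8: prey: 0+0-0=0; pred: 77+0-38=39
Step 9: prey: 0+0-0=0; pred: 39+0-19=20
Step 10: prey: 0+0-0=0; pred: 20+0-10=10
Step 11: prey: 0+0-0=0; pred: 10+0-5=5
Step 12: prey: 0+0-0=0; pred: 5+0-2=3
Max prey = 104 at step 3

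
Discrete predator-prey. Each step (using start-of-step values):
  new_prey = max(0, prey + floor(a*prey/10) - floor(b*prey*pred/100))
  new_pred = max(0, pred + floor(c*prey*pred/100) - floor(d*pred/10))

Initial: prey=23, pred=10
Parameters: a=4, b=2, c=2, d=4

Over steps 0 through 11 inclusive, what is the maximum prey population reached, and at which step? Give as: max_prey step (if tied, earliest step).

Step 1: prey: 23+9-4=28; pred: 10+4-4=10
Step 2: prey: 28+11-5=34; pred: 10+5-4=11
Step 3: prey: 34+13-7=40; pred: 11+7-4=14
Step 4: prey: 40+16-11=45; pred: 14+11-5=20
Step 5: prey: 45+18-18=45; pred: 20+18-8=30
Step 6: prey: 45+18-27=36; pred: 30+27-12=45
Step 7: prey: 36+14-32=18; pred: 45+32-18=59
Step 8: prey: 18+7-21=4; pred: 59+21-23=57
Step 9: prey: 4+1-4=1; pred: 57+4-22=39
Step 10: prey: 1+0-0=1; pred: 39+0-15=24
Step 11: prey: 1+0-0=1; pred: 24+0-9=15
Max prey = 45 at step 4

Answer: 45 4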